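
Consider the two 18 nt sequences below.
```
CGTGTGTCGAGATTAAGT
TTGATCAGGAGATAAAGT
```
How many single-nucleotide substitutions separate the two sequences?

Comparing position by position, 8 sites differ: 1 (C/T), 2 (G/T), 3 (T/G), 4 (G/A), 6 (G/C), 7 (T/A), 8 (C/G), 14 (T/A).

8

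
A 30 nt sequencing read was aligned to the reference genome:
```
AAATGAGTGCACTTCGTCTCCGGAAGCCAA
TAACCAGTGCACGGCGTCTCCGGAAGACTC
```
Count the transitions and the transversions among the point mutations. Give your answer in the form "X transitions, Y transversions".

1 transition, 7 transversions

Mismatches (1-based):
position 1: A→T (purine→pyrimidine, transversion)
position 4: T→C (pyrimidine→pyrimidine, transition)
position 5: G→C (purine→pyrimidine, transversion)
position 13: T→G (pyrimidine→purine, transversion)
position 14: T→G (pyrimidine→purine, transversion)
position 27: C→A (pyrimidine→purine, transversion)
position 29: A→T (purine→pyrimidine, transversion)
position 30: A→C (purine→pyrimidine, transversion)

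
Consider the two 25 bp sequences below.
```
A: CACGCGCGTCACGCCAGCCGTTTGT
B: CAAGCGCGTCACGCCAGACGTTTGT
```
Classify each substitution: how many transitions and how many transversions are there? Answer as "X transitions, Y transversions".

0 transitions, 2 transversions

Transitions (purine↔purine or pyrimidine↔pyrimidine): none.
Transversions (purine↔pyrimidine): 3 C→A, 18 C→A.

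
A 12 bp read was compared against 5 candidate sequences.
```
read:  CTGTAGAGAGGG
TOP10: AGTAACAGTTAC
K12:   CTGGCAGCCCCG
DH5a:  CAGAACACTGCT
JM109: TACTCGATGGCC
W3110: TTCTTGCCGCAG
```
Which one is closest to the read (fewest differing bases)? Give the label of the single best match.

DH5a

Hamming distances to read — TOP10: 9; K12: 8; DH5a: 7; JM109: 8; W3110: 8.
Smallest is DH5a with 7 mismatches.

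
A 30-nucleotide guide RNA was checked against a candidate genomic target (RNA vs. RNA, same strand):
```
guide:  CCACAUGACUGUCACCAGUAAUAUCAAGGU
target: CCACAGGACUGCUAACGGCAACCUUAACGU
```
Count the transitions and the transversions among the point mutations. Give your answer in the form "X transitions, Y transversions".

6 transitions, 4 transversions

Mismatches (1-based):
position 6: U→G (pyrimidine→purine, transversion)
position 12: U→C (pyrimidine→pyrimidine, transition)
position 13: C→U (pyrimidine→pyrimidine, transition)
position 15: C→A (pyrimidine→purine, transversion)
position 17: A→G (purine→purine, transition)
position 19: U→C (pyrimidine→pyrimidine, transition)
position 22: U→C (pyrimidine→pyrimidine, transition)
position 23: A→C (purine→pyrimidine, transversion)
position 25: C→U (pyrimidine→pyrimidine, transition)
position 28: G→C (purine→pyrimidine, transversion)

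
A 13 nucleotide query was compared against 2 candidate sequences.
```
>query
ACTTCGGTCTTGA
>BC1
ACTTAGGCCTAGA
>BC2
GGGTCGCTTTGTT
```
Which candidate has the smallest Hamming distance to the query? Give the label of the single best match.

BC1

Hamming distances to query — BC1: 3; BC2: 8.
Smallest is BC1 with 3 mismatches.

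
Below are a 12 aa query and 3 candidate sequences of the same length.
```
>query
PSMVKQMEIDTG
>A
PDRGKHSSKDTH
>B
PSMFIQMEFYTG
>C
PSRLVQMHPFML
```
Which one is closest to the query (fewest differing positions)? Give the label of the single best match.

Hamming distances to query — A: 8; B: 4; C: 8.
Smallest is B with 4 mismatches.

B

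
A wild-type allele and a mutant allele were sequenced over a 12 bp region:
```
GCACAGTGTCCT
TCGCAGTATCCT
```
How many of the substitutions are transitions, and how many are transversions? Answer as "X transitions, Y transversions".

Transitions (purine↔purine or pyrimidine↔pyrimidine): 3 A→G, 8 G→A.
Transversions (purine↔pyrimidine): 1 G→T.

2 transitions, 1 transversion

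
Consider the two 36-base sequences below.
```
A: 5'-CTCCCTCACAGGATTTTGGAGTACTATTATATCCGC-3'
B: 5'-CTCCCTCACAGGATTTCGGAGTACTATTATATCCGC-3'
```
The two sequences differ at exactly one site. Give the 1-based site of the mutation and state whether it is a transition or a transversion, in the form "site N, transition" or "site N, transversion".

site 17, transition

Site 17 changes T→C. T is a pyrimidine and C is a pyrimidine, so this is a transition.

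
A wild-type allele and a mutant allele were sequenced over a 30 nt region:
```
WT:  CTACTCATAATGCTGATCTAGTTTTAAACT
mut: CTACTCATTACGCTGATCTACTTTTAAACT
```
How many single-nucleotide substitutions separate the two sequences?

3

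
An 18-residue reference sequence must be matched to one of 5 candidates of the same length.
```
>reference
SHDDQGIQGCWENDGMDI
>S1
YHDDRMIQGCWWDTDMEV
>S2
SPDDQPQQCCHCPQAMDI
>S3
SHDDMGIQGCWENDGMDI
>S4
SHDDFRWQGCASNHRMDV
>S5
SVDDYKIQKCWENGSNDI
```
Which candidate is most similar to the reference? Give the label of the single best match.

S1 differs at 9 residues; S2 differs at 9 residues; S3 differs at 1 residue; S4 differs at 8 residues; S5 differs at 7 residues. The closest is S3.

S3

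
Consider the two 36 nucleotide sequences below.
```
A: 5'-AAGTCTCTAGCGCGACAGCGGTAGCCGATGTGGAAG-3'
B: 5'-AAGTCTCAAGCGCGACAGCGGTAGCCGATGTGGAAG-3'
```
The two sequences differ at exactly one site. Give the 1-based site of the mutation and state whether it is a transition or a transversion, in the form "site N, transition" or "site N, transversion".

Site 8 changes T→A. T is a pyrimidine and A is a purine, so this is a transversion.

site 8, transversion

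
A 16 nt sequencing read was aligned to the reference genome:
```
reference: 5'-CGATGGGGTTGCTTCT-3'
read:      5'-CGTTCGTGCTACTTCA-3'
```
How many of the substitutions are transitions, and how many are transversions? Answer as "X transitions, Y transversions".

2 transitions, 4 transversions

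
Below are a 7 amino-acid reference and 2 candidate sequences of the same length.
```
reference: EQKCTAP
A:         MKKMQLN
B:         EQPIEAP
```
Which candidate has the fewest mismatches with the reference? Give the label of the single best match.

B

A differs at 6 residues; B differs at 3 residues. The closest is B.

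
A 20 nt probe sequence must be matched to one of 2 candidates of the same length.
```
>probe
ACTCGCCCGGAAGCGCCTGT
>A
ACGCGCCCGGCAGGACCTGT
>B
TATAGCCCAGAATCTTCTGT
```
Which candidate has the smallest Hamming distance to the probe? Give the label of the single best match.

Hamming distances to probe — A: 4; B: 7.
Smallest is A with 4 mismatches.

A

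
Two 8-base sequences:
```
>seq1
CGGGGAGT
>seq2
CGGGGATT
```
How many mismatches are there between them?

1

Comparing position by position, 1 site differs: 7 (G/T).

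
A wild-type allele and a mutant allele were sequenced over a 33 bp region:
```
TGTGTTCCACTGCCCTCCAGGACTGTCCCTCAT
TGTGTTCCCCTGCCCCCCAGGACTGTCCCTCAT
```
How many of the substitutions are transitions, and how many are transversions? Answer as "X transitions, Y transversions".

Transitions (purine↔purine or pyrimidine↔pyrimidine): 16 T→C.
Transversions (purine↔pyrimidine): 9 A→C.

1 transition, 1 transversion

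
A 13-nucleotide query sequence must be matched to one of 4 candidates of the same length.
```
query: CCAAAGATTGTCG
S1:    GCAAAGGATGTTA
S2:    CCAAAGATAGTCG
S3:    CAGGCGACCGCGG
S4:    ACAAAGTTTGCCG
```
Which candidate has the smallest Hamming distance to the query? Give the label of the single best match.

S1 differs at 5 bases; S2 differs at 1 base; S3 differs at 8 bases; S4 differs at 3 bases. The closest is S2.

S2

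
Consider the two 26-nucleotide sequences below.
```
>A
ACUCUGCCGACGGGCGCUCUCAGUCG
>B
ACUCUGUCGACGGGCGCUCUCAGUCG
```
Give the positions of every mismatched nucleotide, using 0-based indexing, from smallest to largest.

Scanning 0-based: 6: C/U.

6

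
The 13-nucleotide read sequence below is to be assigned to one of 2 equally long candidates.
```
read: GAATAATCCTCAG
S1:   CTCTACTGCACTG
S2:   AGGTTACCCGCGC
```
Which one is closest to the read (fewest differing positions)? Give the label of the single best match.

S1

Hamming distances to read — S1: 7; S2: 8.
Smallest is S1 with 7 mismatches.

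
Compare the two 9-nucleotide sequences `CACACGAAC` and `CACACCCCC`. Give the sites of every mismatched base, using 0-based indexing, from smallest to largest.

5, 6, 7

Scanning 0-based: 5: G/C; 6: A/C; 7: A/C.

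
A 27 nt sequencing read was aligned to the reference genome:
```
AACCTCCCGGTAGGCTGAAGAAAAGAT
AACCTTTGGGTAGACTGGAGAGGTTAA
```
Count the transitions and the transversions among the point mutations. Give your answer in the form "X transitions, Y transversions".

6 transitions, 4 transversions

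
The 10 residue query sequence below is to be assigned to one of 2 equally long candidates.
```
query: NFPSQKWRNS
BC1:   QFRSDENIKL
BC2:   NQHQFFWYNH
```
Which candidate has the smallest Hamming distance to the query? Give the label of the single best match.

BC1 differs at 8 residues; BC2 differs at 7 residues. The closest is BC2.

BC2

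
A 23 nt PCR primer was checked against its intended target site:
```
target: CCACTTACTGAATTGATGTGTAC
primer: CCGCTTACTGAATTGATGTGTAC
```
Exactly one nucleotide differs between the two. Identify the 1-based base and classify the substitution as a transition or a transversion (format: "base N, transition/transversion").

base 3, transition

The sequences differ only at base 3: A→G (purine→purine), a transition.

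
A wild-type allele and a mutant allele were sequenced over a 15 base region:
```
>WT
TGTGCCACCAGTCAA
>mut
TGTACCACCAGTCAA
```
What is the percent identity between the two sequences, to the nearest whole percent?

93%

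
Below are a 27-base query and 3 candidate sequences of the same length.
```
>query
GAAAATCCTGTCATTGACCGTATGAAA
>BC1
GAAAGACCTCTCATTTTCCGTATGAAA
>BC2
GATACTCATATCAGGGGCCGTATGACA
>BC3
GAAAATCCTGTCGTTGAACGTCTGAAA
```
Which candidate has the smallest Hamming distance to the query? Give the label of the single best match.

BC3

BC1 differs at 5 bases; BC2 differs at 8 bases; BC3 differs at 3 bases. The closest is BC3.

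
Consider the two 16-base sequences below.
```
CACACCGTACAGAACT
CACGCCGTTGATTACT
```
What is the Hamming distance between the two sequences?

The sequences differ at positions 4, 9, 10, 12, 13 (1-based) — 5 in total.

5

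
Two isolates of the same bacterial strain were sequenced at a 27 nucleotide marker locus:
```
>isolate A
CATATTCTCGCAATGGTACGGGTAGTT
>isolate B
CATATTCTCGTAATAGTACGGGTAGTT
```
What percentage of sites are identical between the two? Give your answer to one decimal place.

92.6%

Mismatches at positions 11, 15 (1-based): 2 of 27.
Identical positions: 25/27 = 92.59% → 92.6%.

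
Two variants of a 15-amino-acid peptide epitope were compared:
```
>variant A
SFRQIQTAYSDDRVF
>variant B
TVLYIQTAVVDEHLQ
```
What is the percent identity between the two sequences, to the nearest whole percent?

Mismatches at positions 1, 2, 3, 4, 9, 10, 12, 13, 14, 15 (1-based): 10 of 15.
Identical positions: 5/15 = 33.33% → 33%.

33%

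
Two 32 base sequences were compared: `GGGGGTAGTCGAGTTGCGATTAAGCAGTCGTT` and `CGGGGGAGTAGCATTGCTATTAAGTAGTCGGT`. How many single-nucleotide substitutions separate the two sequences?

8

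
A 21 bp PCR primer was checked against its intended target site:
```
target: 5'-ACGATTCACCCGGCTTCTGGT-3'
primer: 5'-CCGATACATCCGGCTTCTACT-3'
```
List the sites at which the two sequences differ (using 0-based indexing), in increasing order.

Differences at site 0 (A→C), site 5 (T→A), site 8 (C→T), site 18 (G→A), site 19 (G→C).

0, 5, 8, 18, 19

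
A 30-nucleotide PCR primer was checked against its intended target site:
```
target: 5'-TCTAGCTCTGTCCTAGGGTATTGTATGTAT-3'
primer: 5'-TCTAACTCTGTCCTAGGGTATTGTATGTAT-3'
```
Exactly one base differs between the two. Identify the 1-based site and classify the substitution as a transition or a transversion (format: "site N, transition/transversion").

The sequences differ only at site 5: G→A (purine→purine), a transition.

site 5, transition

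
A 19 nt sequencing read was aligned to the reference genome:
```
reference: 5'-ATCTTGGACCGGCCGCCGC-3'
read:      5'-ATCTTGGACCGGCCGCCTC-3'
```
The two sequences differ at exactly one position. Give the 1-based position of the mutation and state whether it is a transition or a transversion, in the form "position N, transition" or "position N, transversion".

position 18, transversion

Position 18 changes G→T. G is a purine and T is a pyrimidine, so this is a transversion.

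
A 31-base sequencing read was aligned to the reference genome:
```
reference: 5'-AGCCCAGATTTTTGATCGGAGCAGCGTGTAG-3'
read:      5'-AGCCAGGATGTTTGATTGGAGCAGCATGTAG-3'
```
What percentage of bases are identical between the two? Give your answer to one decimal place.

Mismatches at positions 5, 6, 10, 17, 26 (1-based): 5 of 31.
Identical positions: 26/31 = 83.87% → 83.9%.

83.9%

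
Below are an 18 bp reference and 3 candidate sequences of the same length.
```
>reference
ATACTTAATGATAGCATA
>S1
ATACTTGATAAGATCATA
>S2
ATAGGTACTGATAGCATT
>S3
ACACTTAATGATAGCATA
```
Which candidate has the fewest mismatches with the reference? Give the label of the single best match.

Hamming distances to reference — S1: 4; S2: 4; S3: 1.
Smallest is S3 with 1 mismatch.

S3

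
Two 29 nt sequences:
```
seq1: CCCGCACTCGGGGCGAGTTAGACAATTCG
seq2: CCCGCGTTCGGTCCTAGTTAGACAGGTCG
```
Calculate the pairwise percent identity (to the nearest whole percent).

76%

Mismatches at positions 6, 7, 12, 13, 15, 25, 26 (1-based): 7 of 29.
Identical positions: 22/29 = 75.86% → 76%.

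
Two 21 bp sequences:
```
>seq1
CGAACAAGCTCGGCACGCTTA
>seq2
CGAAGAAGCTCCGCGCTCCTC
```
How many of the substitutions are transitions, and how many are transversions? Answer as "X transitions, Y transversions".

Transitions (purine↔purine or pyrimidine↔pyrimidine): 15 A→G, 19 T→C.
Transversions (purine↔pyrimidine): 5 C→G, 12 G→C, 17 G→T, 21 A→C.

2 transitions, 4 transversions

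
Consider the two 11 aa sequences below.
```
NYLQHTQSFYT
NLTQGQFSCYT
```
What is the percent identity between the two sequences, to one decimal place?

45.5%

Mismatches at positions 2, 3, 5, 6, 7, 9 (1-based): 6 of 11.
Identical positions: 5/11 = 45.45% → 45.5%.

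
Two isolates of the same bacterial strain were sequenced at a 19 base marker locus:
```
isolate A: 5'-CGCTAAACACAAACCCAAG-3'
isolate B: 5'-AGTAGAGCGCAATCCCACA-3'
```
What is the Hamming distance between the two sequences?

9

Comparing position by position, 9 bases differ: 1 (C/A), 3 (C/T), 4 (T/A), 5 (A/G), 7 (A/G), 9 (A/G), 13 (A/T), 18 (A/C), 19 (G/A).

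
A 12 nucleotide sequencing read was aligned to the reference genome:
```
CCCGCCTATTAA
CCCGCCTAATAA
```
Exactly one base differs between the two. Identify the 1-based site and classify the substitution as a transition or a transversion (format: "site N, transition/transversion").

Site 9 changes T→A. T is a pyrimidine and A is a purine, so this is a transversion.

site 9, transversion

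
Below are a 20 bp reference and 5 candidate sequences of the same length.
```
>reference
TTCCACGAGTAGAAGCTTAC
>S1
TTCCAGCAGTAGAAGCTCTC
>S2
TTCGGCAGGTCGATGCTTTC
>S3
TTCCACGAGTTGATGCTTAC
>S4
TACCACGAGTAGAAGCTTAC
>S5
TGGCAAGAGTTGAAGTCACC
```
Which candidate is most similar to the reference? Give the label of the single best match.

Hamming distances to reference — S1: 4; S2: 7; S3: 2; S4: 1; S5: 8.
Smallest is S4 with 1 mismatch.

S4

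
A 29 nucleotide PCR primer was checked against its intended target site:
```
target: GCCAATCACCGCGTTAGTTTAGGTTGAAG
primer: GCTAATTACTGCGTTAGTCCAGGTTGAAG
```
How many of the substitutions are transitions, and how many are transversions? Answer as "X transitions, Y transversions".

Transitions (purine↔purine or pyrimidine↔pyrimidine): 3 C→T, 7 C→T, 10 C→T, 19 T→C, 20 T→C.
Transversions (purine↔pyrimidine): none.

5 transitions, 0 transversions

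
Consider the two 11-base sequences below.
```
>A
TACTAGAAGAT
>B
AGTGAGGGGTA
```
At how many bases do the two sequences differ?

8

Comparing position by position, 8 bases differ: 1 (T/A), 2 (A/G), 3 (C/T), 4 (T/G), 7 (A/G), 8 (A/G), 10 (A/T), 11 (T/A).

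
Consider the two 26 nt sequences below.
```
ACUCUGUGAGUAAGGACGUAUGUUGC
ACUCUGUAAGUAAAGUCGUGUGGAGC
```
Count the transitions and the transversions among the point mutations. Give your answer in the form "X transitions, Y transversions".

3 transitions, 3 transversions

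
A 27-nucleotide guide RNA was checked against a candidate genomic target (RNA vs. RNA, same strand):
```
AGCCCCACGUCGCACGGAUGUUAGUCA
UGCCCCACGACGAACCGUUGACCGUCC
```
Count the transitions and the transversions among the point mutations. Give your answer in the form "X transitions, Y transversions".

1 transition, 8 transversions

Transitions (purine↔purine or pyrimidine↔pyrimidine): 22 U→C.
Transversions (purine↔pyrimidine): 1 A→U, 10 U→A, 13 C→A, 16 G→C, 18 A→U, 21 U→A, 23 A→C, 27 A→C.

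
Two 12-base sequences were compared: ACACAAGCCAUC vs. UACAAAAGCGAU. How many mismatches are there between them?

9

Comparing position by position, 9 sites differ: 1 (A/U), 2 (C/A), 3 (A/C), 4 (C/A), 7 (G/A), 8 (C/G), 10 (A/G), 11 (U/A), 12 (C/U).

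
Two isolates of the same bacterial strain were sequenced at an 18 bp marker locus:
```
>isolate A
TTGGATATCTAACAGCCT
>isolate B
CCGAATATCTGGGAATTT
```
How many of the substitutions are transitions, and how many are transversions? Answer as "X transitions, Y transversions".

Transitions (purine↔purine or pyrimidine↔pyrimidine): 1 T→C, 2 T→C, 4 G→A, 11 A→G, 12 A→G, 15 G→A, 16 C→T, 17 C→T.
Transversions (purine↔pyrimidine): 13 C→G.

8 transitions, 1 transversion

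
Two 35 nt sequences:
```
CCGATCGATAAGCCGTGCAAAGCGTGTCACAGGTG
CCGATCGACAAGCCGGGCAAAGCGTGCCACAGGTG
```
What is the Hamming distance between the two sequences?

Comparing position by position, 3 bases differ: 9 (T/C), 16 (T/G), 27 (T/C).

3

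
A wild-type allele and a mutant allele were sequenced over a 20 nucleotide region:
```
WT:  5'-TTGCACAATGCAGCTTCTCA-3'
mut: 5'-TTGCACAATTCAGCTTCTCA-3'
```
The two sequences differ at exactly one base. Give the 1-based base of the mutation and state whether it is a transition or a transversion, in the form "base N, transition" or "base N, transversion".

Base 10 changes G→T. G is a purine and T is a pyrimidine, so this is a transversion.

base 10, transversion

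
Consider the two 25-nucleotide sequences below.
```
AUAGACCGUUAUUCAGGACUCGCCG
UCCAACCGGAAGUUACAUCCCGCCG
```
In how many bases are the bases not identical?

The sequences differ at bases 1, 2, 3, 4, 9, 10, 12, 14, 16, 17, 18, 20 (1-based) — 12 in total.

12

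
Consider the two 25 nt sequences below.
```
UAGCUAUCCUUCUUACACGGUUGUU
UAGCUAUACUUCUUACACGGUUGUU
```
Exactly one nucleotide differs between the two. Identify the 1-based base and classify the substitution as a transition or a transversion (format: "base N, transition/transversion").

Base 8 changes C→A. C is a pyrimidine and A is a purine, so this is a transversion.

base 8, transversion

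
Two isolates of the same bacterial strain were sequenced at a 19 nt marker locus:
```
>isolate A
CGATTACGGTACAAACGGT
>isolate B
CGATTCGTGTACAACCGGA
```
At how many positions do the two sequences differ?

5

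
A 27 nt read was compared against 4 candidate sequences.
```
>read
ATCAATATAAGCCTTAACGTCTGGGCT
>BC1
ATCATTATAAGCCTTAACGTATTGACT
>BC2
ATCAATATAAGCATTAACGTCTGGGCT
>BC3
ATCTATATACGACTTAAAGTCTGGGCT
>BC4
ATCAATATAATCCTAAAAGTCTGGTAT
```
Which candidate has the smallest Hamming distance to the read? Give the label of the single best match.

Hamming distances to read — BC1: 4; BC2: 1; BC3: 4; BC4: 5.
Smallest is BC2 with 1 mismatch.

BC2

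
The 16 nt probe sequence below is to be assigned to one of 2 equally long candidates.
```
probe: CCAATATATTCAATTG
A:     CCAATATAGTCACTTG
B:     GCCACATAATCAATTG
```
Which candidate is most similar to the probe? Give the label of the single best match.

A

Hamming distances to probe — A: 2; B: 4.
Smallest is A with 2 mismatches.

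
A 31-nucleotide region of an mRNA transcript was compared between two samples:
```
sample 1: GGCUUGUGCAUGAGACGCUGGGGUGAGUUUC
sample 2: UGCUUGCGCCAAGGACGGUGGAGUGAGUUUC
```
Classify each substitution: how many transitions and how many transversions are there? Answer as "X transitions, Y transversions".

Transitions (purine↔purine or pyrimidine↔pyrimidine): 7 U→C, 12 G→A, 13 A→G, 22 G→A.
Transversions (purine↔pyrimidine): 1 G→U, 10 A→C, 11 U→A, 18 C→G.

4 transitions, 4 transversions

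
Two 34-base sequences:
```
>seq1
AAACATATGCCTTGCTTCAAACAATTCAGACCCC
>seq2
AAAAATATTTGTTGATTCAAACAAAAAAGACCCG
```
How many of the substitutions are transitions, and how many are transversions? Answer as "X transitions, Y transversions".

1 transition, 8 transversions

Transitions (purine↔purine or pyrimidine↔pyrimidine): 10 C→T.
Transversions (purine↔pyrimidine): 4 C→A, 9 G→T, 11 C→G, 15 C→A, 25 T→A, 26 T→A, 27 C→A, 34 C→G.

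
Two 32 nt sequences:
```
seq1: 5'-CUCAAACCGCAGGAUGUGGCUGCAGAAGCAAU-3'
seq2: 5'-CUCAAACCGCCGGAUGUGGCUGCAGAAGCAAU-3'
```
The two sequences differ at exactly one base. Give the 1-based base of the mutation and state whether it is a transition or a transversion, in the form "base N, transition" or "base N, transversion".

base 11, transversion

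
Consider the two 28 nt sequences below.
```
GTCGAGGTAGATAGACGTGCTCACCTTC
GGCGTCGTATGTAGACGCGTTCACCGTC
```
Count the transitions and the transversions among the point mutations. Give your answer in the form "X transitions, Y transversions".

3 transitions, 5 transversions

Mismatches (1-based):
position 2: T→G (pyrimidine→purine, transversion)
position 5: A→T (purine→pyrimidine, transversion)
position 6: G→C (purine→pyrimidine, transversion)
position 10: G→T (purine→pyrimidine, transversion)
position 11: A→G (purine→purine, transition)
position 18: T→C (pyrimidine→pyrimidine, transition)
position 20: C→T (pyrimidine→pyrimidine, transition)
position 26: T→G (pyrimidine→purine, transversion)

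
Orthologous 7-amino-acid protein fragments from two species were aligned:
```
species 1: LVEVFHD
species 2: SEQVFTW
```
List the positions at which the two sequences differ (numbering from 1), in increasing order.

Differences at position 1 (L→S), position 2 (V→E), position 3 (E→Q), position 6 (H→T), position 7 (D→W).

1, 2, 3, 6, 7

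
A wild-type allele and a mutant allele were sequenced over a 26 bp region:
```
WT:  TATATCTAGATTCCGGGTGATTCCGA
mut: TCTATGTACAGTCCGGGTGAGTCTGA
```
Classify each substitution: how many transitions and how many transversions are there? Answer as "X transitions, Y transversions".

1 transition, 5 transversions

Transitions (purine↔purine or pyrimidine↔pyrimidine): 24 C→T.
Transversions (purine↔pyrimidine): 2 A→C, 6 C→G, 9 G→C, 11 T→G, 21 T→G.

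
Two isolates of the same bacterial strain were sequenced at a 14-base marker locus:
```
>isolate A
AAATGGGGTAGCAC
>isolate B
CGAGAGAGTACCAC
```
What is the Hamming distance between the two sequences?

Comparing position by position, 6 positions differ: 1 (A/C), 2 (A/G), 4 (T/G), 5 (G/A), 7 (G/A), 11 (G/C).

6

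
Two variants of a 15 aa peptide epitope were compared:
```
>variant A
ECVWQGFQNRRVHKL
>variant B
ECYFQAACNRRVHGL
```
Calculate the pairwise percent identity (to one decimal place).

Mismatches at positions 3, 4, 6, 7, 8, 14 (1-based): 6 of 15.
Identical positions: 9/15 = 60% → 60.0%.

60.0%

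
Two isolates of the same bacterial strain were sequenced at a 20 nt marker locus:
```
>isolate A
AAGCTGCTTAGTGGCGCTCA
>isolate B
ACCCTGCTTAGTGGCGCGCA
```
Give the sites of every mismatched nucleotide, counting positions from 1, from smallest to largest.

2, 3, 18

Scanning 1-based: 2: A/C; 3: G/C; 18: T/G.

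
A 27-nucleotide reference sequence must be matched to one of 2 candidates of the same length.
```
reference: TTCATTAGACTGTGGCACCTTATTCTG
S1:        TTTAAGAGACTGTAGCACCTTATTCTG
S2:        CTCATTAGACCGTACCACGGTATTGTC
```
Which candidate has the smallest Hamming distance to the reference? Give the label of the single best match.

S1 differs at 4 sites; S2 differs at 8 sites. The closest is S1.

S1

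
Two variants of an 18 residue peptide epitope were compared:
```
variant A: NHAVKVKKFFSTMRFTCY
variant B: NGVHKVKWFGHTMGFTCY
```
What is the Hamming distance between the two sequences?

Comparing position by position, 7 residues differ: 2 (H/G), 3 (A/V), 4 (V/H), 8 (K/W), 10 (F/G), 11 (S/H), 14 (R/G).

7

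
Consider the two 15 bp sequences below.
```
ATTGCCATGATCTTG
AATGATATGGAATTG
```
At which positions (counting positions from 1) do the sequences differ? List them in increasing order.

2, 5, 6, 10, 11, 12

Scanning 1-based: 2: T/A; 5: C/A; 6: C/T; 10: A/G; 11: T/A; 12: C/A.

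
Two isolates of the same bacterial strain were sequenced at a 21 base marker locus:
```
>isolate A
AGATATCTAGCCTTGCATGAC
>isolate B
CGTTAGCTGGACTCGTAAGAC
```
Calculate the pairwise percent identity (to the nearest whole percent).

62%

Mismatches at positions 1, 3, 6, 9, 11, 14, 16, 18 (1-based): 8 of 21.
Identical positions: 13/21 = 61.9% → 62%.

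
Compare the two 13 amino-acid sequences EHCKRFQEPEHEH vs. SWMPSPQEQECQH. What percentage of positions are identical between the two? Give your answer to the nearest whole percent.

9 positions differ (1, 2, 3, 4, 5, 6, 9, 11, 12), so 4 of 13 match: 4/13 = 30.77%.

31%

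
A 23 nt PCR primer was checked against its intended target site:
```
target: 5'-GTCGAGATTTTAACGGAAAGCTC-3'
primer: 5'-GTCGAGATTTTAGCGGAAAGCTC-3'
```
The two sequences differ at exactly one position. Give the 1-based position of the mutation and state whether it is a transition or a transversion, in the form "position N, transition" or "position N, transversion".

position 13, transition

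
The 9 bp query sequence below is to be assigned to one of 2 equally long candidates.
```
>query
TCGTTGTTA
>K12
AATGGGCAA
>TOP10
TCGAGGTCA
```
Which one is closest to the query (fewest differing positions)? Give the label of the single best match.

TOP10

Hamming distances to query — K12: 7; TOP10: 3.
Smallest is TOP10 with 3 mismatches.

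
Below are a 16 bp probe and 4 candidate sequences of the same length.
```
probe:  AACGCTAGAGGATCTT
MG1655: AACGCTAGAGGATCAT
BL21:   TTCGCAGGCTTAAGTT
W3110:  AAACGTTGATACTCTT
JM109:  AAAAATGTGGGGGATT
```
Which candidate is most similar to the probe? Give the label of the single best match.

MG1655 differs at 1 site; BL21 differs at 9 sites; W3110 differs at 7 sites; JM109 differs at 9 sites. The closest is MG1655.

MG1655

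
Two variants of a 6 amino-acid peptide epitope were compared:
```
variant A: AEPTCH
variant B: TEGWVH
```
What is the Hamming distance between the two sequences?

4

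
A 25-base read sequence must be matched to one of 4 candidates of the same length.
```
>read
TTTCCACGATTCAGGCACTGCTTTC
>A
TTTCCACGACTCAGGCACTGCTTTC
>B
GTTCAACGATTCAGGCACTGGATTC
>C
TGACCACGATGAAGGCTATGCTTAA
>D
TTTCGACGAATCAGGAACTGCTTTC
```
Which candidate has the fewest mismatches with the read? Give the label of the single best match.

A differs at 1 site; B differs at 4 sites; C differs at 8 sites; D differs at 3 sites. The closest is A.

A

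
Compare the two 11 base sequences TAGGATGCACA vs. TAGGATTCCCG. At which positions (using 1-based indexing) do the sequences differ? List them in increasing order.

7, 9, 11

Scanning 1-based: 7: G/T; 9: A/C; 11: A/G.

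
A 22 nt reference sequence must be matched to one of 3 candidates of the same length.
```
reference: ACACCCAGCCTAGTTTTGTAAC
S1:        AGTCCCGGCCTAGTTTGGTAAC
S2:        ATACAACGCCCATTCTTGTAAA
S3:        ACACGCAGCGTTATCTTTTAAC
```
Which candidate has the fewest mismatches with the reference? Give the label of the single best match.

S1 differs at 4 sites; S2 differs at 8 sites; S3 differs at 6 sites. The closest is S1.

S1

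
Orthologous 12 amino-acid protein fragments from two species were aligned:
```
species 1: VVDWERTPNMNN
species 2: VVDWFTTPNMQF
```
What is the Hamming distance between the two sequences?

4

Mismatches (1-based): position 5: E→F; position 6: R→T; position 11: N→Q; position 12: N→F.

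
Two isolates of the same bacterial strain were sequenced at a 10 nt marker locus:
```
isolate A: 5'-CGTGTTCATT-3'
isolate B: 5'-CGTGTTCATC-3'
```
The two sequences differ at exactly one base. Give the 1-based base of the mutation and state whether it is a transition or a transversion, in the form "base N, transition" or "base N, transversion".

base 10, transition

The sequences differ only at base 10: T→C (pyrimidine→pyrimidine), a transition.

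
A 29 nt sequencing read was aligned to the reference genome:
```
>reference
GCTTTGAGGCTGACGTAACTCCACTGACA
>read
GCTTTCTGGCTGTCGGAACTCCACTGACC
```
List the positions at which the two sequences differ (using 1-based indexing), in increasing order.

Scanning 1-based: 6: G/C; 7: A/T; 13: A/T; 16: T/G; 29: A/C.

6, 7, 13, 16, 29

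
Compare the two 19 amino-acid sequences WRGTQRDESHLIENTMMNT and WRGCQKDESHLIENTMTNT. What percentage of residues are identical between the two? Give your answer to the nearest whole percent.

3 positions differ (4, 6, 17), so 16 of 19 match: 16/19 = 84.21%.

84%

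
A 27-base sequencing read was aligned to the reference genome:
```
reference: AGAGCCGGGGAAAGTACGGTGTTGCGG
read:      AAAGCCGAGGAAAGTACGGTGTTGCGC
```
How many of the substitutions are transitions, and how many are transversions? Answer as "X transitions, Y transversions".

2 transitions, 1 transversion

Mismatches (1-based):
base 2: G→A (purine→purine, transition)
base 8: G→A (purine→purine, transition)
base 27: G→C (purine→pyrimidine, transversion)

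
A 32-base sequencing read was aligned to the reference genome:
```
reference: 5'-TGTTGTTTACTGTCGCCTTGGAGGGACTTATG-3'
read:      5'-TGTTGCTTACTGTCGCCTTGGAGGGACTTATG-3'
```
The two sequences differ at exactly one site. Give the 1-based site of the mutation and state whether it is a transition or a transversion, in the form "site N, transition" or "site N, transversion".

Site 6 changes T→C. T is a pyrimidine and C is a pyrimidine, so this is a transition.

site 6, transition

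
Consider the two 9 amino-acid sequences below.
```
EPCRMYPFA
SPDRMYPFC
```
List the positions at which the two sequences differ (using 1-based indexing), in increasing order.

1, 3, 9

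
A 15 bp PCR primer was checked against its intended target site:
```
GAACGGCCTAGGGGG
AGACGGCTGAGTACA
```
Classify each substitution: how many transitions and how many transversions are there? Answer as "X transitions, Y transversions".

5 transitions, 3 transversions

Transitions (purine↔purine or pyrimidine↔pyrimidine): 1 G→A, 2 A→G, 8 C→T, 13 G→A, 15 G→A.
Transversions (purine↔pyrimidine): 9 T→G, 12 G→T, 14 G→C.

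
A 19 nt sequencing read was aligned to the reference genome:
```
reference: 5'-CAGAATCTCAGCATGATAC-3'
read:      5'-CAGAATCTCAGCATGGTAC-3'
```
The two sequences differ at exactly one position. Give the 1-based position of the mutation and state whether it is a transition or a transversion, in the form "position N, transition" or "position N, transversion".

Position 16 changes A→G. A is a purine and G is a purine, so this is a transition.

position 16, transition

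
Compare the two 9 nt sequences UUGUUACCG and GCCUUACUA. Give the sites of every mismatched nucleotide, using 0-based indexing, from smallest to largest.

0, 1, 2, 7, 8

Scanning 0-based: 0: U/G; 1: U/C; 2: G/C; 7: C/U; 8: G/A.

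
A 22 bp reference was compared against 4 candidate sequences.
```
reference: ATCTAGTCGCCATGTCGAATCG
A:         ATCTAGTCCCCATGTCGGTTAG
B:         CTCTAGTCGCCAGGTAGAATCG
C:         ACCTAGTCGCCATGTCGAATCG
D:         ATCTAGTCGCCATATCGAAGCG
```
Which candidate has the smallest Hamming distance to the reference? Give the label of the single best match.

C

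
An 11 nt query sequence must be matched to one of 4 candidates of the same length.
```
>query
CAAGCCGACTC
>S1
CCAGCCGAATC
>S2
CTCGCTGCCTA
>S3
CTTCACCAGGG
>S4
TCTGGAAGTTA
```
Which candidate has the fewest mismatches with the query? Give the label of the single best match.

S1 differs at 2 bases; S2 differs at 5 bases; S3 differs at 8 bases; S4 differs at 9 bases. The closest is S1.

S1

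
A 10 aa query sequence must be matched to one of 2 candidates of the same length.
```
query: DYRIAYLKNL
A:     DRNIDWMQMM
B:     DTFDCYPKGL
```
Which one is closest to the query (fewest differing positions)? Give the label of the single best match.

B

Hamming distances to query — A: 8; B: 6.
Smallest is B with 6 mismatches.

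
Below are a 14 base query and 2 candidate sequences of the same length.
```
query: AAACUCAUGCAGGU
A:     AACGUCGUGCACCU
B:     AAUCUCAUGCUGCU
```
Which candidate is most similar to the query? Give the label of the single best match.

Hamming distances to query — A: 5; B: 3.
Smallest is B with 3 mismatches.

B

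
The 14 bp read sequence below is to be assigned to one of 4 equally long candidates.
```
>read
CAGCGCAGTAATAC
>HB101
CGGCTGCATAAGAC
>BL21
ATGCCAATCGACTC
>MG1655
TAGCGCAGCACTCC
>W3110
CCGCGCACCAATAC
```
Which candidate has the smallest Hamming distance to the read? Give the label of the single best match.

HB101 differs at 6 bases; BL21 differs at 9 bases; MG1655 differs at 4 bases; W3110 differs at 3 bases. The closest is W3110.

W3110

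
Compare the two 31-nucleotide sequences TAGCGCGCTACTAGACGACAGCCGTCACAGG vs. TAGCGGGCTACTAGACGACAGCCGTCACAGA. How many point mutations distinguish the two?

Mismatches (1-based): position 6: C→G; position 31: G→A.

2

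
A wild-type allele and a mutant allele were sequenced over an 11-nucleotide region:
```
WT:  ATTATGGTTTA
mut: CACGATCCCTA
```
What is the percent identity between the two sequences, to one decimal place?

18.2%

9 positions differ (1, 2, 3, 4, 5, 6, 7, 8, 9), so 2 of 11 match: 2/11 = 18.18%.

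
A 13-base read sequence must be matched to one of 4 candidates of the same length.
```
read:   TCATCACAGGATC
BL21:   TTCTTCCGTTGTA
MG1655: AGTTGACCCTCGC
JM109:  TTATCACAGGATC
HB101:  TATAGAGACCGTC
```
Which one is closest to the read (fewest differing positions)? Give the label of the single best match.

JM109

Hamming distances to read — BL21: 9; MG1655: 9; JM109: 1; HB101: 8.
Smallest is JM109 with 1 mismatch.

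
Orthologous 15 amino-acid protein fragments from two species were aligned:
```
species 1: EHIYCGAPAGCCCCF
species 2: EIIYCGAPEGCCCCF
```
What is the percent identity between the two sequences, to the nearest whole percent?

Mismatches at positions 2, 9 (1-based): 2 of 15.
Identical positions: 13/15 = 86.67% → 87%.

87%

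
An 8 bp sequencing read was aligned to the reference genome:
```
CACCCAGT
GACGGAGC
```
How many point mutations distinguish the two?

Comparing position by position, 4 bases differ: 1 (C/G), 4 (C/G), 5 (C/G), 8 (T/C).

4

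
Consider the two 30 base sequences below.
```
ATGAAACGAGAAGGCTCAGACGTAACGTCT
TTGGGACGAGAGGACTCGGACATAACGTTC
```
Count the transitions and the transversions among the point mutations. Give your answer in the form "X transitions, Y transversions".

8 transitions, 1 transversion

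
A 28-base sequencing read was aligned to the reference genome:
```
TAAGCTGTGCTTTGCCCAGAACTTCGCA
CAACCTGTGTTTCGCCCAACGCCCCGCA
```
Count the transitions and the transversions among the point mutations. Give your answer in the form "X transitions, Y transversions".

7 transitions, 2 transversions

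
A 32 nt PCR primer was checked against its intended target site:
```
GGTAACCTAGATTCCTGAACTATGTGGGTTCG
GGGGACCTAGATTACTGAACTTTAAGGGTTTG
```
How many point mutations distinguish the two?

7

Mismatches (1-based): position 3: T→G; position 4: A→G; position 14: C→A; position 22: A→T; position 24: G→A; position 25: T→A; position 31: C→T.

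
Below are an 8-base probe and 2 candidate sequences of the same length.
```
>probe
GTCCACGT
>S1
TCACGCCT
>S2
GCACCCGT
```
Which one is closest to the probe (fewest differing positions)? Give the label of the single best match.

S2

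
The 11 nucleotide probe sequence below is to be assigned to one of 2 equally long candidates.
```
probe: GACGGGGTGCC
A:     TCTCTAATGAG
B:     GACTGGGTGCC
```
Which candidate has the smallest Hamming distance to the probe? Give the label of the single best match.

Hamming distances to probe — A: 9; B: 1.
Smallest is B with 1 mismatch.

B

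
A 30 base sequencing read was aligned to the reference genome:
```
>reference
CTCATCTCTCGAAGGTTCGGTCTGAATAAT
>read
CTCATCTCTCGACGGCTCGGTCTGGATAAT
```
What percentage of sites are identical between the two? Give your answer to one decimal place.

90.0%

Mismatches at positions 13, 16, 25 (1-based): 3 of 30.
Identical positions: 27/30 = 90% → 90.0%.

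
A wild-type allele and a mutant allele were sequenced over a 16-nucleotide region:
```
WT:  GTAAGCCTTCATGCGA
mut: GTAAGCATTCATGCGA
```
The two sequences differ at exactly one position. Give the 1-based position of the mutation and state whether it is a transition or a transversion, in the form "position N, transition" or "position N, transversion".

position 7, transversion

The sequences differ only at position 7: C→A (pyrimidine→purine), a transversion.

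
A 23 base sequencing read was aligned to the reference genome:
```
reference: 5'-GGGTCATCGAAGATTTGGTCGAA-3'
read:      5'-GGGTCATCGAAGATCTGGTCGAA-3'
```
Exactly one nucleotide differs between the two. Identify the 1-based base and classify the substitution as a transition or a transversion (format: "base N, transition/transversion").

base 15, transition

The sequences differ only at base 15: T→C (pyrimidine→pyrimidine), a transition.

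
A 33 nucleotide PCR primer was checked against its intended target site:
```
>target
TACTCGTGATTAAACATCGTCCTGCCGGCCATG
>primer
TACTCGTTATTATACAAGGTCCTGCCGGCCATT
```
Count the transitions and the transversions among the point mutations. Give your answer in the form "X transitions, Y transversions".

0 transitions, 5 transversions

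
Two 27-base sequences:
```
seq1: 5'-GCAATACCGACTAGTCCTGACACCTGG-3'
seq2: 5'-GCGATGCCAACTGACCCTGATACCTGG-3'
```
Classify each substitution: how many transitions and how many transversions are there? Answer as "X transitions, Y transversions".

7 transitions, 0 transversions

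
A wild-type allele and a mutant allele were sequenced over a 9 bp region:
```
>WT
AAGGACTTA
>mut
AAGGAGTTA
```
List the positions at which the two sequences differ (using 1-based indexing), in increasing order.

6

Scanning 1-based: 6: C/G.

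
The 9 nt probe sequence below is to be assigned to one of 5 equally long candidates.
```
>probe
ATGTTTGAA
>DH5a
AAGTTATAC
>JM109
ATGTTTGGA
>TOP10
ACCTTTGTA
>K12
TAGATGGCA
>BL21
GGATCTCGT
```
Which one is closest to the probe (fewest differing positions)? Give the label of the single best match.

JM109

DH5a differs at 4 positions; JM109 differs at 1 position; TOP10 differs at 3 positions; K12 differs at 5 positions; BL21 differs at 7 positions. The closest is JM109.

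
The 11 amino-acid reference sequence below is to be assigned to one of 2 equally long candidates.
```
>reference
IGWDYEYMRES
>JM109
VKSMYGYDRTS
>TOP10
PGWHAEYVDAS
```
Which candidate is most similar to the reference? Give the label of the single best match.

JM109 differs at 7 residues; TOP10 differs at 6 residues. The closest is TOP10.

TOP10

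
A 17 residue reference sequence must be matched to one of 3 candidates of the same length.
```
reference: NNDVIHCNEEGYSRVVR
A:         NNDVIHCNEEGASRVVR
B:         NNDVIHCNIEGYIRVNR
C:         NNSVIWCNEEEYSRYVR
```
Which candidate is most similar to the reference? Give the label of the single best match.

A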